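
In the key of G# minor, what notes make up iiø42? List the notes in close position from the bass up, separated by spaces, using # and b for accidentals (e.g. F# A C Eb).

G# A# C# E

The numeral's case and figure indicate a half-diminished seventh chord. In G# minor its root, the second degree, is A#.
Stacking thirds from A# gives A#-C#-E-G#.
With the 42 figure the chord is in third inversion; from the bass G# upward in close position it reads G#-A#-C#-E.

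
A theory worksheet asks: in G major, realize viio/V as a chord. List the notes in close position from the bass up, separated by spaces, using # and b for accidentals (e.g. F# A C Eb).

viio/V is a secondary leading-tone chord. The target V is D in G major; the applied chord is rooted a semitone below, on C#.
Building a diminished triad on C# gives C#-E-G.

C# E G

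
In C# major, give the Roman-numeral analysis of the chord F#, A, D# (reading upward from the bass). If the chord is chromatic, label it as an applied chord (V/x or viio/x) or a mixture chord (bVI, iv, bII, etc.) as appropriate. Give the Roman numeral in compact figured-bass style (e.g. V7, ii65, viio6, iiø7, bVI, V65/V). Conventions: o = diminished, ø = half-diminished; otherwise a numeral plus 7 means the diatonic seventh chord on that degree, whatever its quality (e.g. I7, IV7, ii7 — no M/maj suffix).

iio6

Stacked in thirds the chord is D#-F#-A: a diminished triad on D#.
D# is the second degree of C# major. This is the diminished supertonic triad, borrowed from the parallel minor.
With F# in the bass the chord is in first inversion, so the figured bass is 6.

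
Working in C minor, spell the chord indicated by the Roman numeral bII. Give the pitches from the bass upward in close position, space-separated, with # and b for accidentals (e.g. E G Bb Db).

bII is the Neapolitan chord — a major triad on the lowered second degree. In C minor that root is Db.
So the chord is Db-F-Ab.

Db F Ab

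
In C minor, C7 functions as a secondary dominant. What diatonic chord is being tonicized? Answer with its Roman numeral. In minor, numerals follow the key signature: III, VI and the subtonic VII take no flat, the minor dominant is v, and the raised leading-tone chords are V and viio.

The chord is a dominant seventh chord on C.
A dominant resolves down a perfect fifth: C → F. In C minor, F is scale degree 4, i.e. iv.

iv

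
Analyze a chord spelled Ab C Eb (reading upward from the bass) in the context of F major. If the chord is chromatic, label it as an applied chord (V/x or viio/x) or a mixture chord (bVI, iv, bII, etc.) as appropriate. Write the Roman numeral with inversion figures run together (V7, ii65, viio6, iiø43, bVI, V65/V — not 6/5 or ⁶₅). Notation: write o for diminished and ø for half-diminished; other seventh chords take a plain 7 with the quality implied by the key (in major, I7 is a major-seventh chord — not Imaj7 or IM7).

The pitches Ab-C-Eb form a major triad rooted on Ab.
Ab is the lowered third degree of F major (diatonic 3 would be A). This is a major triad on the lowered third degree, borrowed from the parallel minor.

bIII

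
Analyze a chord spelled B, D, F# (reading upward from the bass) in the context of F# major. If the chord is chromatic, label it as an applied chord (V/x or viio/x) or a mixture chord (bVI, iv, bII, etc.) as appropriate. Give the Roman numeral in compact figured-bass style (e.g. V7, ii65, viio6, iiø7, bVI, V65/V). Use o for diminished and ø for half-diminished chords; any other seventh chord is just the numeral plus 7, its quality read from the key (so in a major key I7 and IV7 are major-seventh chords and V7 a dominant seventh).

iv

Stacked in thirds the chord is B-D-F#: a minor triad on B.
B is the fourth degree of F# major. This is the minor subdominant, borrowed from the parallel minor.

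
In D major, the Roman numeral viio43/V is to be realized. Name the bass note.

D

The applied chord viio43/V is rooted on G#: G#-B-D-F.
The figure 43 means second inversion — the fifth is in the bass.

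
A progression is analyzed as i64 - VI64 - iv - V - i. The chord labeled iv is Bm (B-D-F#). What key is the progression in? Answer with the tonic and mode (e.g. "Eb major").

F# minor

The chord Bm is a minor triad rooted on B; its label is iv.
Counting down 3 scale steps from B places the tonic on F#; a minor triad on degree 4 is diatonic only in minor.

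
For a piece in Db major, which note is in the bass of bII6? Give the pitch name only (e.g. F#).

bII in Db major has root Ebb; the chord is Ebb-Gb-Bbb.
The figure 6 means first inversion — the third is in the bass.

Gb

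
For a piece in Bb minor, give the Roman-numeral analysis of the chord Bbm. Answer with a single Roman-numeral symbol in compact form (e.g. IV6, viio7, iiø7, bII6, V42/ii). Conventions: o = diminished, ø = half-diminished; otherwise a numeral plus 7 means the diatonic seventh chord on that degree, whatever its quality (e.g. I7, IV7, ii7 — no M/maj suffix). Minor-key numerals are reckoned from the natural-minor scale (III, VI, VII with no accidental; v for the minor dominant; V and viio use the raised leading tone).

i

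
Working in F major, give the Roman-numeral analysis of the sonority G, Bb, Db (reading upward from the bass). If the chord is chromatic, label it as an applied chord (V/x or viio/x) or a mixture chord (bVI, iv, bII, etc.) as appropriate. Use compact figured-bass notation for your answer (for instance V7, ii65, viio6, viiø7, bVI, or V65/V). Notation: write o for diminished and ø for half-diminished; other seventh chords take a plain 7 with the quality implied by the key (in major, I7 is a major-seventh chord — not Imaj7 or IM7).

iio

The pitches G-Bb-Db form a diminished triad rooted on G.
G is the second degree of F major. This is the diminished supertonic triad, borrowed from the parallel minor.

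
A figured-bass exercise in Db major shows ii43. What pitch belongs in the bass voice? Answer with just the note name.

ii in Db major has root Eb; the chord is Eb-Gb-Bb-Db.
The figure 43 means second inversion — the fifth is in the bass.

Bb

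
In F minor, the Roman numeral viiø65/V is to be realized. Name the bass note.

The applied chord viiø65/V is rooted on B: B-D-F-A.
The figure 65 means first inversion — the third is in the bass.

D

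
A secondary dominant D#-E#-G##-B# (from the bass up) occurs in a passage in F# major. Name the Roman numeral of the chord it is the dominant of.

iii

The chord is a dominant seventh chord on E#.
A dominant resolves down a perfect fifth: E# → A#. In F# major, A# is scale degree 3, i.e. iii.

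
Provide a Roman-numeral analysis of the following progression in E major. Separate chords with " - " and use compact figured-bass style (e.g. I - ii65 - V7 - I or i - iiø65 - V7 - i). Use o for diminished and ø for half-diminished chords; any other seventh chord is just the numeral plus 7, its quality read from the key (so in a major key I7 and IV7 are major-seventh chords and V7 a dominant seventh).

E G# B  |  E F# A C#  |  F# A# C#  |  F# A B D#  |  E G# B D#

I - ii42 - V/V - V43 - I7

E-G#-B: major triad on E = scale degree 1 → I.
E-F#-A-C# has root F#, degree 2 in E major, so ii42.
F#-A#-C# is the secondary dominant of V (major triad on F#): V/V.
F#-A-B-D#: root B is the dominant; dominant seventh chord there is V43.
E-G#-B-D#: major seventh chord on E = scale degree 1 → I7.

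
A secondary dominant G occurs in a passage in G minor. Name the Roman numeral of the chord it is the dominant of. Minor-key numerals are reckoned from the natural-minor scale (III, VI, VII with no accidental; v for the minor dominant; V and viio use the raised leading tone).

iv

The chord is a major triad on G.
A dominant resolves down a perfect fifth: G → C. In G minor, C is scale degree 4, i.e. iv.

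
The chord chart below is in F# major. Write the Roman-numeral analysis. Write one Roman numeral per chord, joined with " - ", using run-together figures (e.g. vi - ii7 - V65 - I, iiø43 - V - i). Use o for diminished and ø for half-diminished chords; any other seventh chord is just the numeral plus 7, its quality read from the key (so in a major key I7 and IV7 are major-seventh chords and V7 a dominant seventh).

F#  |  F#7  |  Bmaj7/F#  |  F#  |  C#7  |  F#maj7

I - V7/IV - IV43 - I - V7 - I7

F#: root F# is the tonic; major triad there is I.
F#7 is the secondary dominant of IV (dominant seventh chord on F#): V7/IV.
Bmaj7/F#: root B is the subdominant; major seventh chord there is IV43.
F#: root F# is the tonic; major triad there is I.
C#7: dominant seventh chord on C# = scale degree 5 → V7.
F#maj7 has root F#, degree 1 in F# major, so I7.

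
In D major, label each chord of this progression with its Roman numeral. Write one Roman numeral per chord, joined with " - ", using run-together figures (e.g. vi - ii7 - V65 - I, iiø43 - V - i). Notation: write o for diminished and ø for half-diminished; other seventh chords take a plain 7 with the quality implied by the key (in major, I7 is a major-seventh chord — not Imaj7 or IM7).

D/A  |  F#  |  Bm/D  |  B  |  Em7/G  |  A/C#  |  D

D/A: root D is the tonic; major triad there is I64.
F#: chromatic; F# is V of vi, so V/vi.
Bm/D has root B, degree 6 in D major, so vi6.
B: a major triad on B, the applied dominant of ii → V/ii.
Em7/G: root E is the supertonic; minor seventh chord there is ii65.
A/C#: major triad on A = scale degree 5 → V6.
D: root D is the tonic; major triad there is I.

I64 - V/vi - vi6 - V/ii - ii65 - V6 - I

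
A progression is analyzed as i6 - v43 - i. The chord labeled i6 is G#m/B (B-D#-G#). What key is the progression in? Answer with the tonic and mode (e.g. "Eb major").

G# minor

The anchor chord is a minor triad on G#, labeled i6.
If G# is scale degree 1 and the mode makes that degree carry a minor triad, the tonic is G# and the mode is minor.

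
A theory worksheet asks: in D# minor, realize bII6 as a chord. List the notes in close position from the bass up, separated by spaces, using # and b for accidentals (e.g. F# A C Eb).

G# B E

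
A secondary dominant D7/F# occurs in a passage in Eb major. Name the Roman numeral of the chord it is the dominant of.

iii

The chord is a dominant seventh chord on D.
A dominant resolves down a perfect fifth: D → G. In Eb major, G is scale degree 3, i.e. iii.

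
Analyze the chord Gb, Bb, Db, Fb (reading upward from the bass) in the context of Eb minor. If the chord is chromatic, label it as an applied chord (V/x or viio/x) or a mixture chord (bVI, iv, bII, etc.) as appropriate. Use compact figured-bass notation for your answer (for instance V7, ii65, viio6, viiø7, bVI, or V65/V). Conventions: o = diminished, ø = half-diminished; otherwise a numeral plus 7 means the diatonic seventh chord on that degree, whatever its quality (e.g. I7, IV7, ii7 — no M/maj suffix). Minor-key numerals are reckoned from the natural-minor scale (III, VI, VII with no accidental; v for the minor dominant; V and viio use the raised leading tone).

The pitches Gb-Bb-Db-Fb form a dominant seventh chord rooted on Gb.
Gb is not a diatonic chord root with this quality in Eb minor, but it lies a perfect fifth above Cb (VI), so the chord functions as an applied dominant of VI.

V7/VI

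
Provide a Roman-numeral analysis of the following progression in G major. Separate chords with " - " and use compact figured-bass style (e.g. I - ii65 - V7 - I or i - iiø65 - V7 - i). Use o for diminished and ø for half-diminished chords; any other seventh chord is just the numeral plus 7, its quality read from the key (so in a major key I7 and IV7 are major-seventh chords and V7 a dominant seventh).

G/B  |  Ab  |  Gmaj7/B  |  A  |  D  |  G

I6 - bII - I65 - V/V - V - I

G/B: root G is the tonic; major triad there is I6.
Ab: major triad on Ab — chromatic; Ab is the lowered second degree, so this is the Neapolitan chord, bII.
Gmaj7/B has root G, degree 1 in G major, so I65.
A is the secondary dominant of V (major triad on A): V/V.
D: major triad on D = scale degree 5 → V.
G: major triad on G = scale degree 1 → I.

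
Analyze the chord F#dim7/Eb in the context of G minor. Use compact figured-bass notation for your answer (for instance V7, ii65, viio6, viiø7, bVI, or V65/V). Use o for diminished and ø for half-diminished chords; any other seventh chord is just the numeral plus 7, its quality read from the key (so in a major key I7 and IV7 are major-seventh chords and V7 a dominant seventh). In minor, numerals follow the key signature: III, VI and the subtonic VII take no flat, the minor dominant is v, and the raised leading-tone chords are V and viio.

viio42

Stacked in thirds the chord is F#-A-C-Eb: a fully diminished seventh chord on F#.
In G minor, F# is the leading tone; the diatonic fully diminished seventh chord there is viio7.
With Eb in the bass the chord is in third inversion, so the figured bass is 42.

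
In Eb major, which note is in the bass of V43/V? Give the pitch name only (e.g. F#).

The applied chord V43/V is rooted on F: F-A-C-Eb.
The figure 43 means second inversion — the fifth is in the bass.

C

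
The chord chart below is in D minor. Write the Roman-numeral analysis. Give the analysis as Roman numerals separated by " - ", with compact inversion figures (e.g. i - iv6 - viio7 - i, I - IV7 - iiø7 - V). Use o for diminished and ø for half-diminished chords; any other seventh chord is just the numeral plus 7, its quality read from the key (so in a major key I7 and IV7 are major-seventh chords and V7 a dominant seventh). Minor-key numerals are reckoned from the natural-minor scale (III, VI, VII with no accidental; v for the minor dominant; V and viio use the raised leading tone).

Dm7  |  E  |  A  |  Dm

i7 - V/V - V - i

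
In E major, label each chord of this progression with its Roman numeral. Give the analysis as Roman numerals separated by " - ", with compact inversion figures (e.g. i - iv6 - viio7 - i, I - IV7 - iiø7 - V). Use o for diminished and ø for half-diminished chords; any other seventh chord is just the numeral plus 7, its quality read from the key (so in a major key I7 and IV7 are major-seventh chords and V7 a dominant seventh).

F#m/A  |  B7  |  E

ii6 - V7 - I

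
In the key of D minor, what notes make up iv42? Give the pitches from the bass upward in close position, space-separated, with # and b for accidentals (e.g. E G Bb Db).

F G Bb D

The numeral's case and figure indicate a minor seventh chord. In D minor its root, the fourth degree, is G.
Stacking thirds from G gives G-Bb-D-F.
The figured bass 42 indicates third inversion, placing the seventh (F) in the bass: F-G-Bb-D.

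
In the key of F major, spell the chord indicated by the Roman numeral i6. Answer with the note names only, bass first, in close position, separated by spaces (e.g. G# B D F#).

Scale degree 1 in F major is F; here the chord built on it is altered to a minor triad. i6 is the minor tonic, borrowed from the parallel minor.
So the chord is F-Ab-C.
The figured bass 6 indicates first inversion, placing the third (Ab) in the bass: Ab-C-F.

Ab C F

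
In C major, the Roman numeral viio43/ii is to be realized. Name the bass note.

G

The applied chord viio43/ii is rooted on C#: C#-E-G-Bb.
The figure 43 means second inversion — the fifth is in the bass.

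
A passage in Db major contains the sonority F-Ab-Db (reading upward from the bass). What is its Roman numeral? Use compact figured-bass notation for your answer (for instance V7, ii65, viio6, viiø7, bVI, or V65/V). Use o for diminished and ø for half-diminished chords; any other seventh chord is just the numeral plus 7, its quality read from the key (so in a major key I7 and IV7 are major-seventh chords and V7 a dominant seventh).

Stacked in thirds the chord is Db-F-Ab: a major triad on Db.
In Db major, Db is the tonic; the diatonic major triad there is I.
With F in the bass the chord is in first inversion, so the figured bass is 6.

I6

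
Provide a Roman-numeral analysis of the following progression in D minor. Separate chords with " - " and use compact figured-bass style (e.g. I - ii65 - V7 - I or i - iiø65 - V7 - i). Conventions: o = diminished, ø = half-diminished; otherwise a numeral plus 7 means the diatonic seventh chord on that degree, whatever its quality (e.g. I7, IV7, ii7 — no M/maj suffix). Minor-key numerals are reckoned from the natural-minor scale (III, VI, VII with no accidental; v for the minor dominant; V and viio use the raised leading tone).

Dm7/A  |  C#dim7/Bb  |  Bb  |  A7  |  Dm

i43 - viio42 - VI - V7 - i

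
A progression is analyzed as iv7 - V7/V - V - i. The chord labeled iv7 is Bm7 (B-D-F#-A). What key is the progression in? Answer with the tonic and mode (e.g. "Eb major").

iv7 is given as B-D-F#-A — a minor seventh chord with root B.
Counting down 3 scale steps from B places the tonic on F#; a minor seventh chord on degree 4 is diatonic only in minor.

F# minor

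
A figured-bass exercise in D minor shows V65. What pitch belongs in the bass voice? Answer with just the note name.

C#

V in D minor has root A; the chord is A-C#-E-G.
The figure 65 means first inversion — the third is in the bass.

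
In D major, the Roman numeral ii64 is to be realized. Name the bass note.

B

ii in D major has root E; the chord is E-G-B.
The figure 64 means second inversion — the fifth is in the bass.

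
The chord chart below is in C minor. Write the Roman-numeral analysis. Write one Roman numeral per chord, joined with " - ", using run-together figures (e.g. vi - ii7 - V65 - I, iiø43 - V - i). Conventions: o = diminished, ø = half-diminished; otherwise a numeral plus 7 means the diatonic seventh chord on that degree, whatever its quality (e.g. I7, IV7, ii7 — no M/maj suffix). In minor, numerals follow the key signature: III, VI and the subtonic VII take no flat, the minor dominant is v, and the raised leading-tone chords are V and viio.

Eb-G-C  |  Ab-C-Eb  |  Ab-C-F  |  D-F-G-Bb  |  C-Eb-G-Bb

i6 - VI - iv6 - v43 - i7

Eb-G-C: minor triad on C = scale degree 1 → i6.
Ab-C-Eb has root Ab, degree 6 in C minor, so VI.
Ab-C-F: root F is the subdominant; minor triad there is iv6.
D-F-G-Bb: root G is the dominant; minor seventh chord there is v43.
C-Eb-G-Bb: minor seventh chord on C = scale degree 1 → i7.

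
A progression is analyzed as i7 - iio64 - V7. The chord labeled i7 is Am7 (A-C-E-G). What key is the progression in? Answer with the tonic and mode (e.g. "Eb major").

A minor

The chord Am7 is a minor seventh chord rooted on A; its label is i7.
If A is scale degree 1 and the mode makes that degree carry a minor seventh chord, the tonic is A and the mode is minor.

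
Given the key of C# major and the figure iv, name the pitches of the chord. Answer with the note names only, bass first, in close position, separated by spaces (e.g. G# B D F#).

F# A C#

Scale degree 4 in C# major is F#; here the chord built on it is altered to a minor triad. iv is the minor subdominant, borrowed from the parallel minor.
So the chord is F#-A-C#, a minor triad.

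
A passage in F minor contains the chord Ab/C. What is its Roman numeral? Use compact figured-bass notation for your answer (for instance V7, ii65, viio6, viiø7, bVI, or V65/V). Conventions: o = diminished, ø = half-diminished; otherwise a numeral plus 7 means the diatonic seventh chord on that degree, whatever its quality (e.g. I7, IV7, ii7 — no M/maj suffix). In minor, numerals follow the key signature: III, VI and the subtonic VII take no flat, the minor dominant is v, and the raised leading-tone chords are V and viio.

The pitches Ab-C-Eb form a major triad rooted on Ab.
In F minor, Ab is the mediant; the diatonic major triad there is III.
With C in the bass the chord is in first inversion, so the figured bass is 6.

III6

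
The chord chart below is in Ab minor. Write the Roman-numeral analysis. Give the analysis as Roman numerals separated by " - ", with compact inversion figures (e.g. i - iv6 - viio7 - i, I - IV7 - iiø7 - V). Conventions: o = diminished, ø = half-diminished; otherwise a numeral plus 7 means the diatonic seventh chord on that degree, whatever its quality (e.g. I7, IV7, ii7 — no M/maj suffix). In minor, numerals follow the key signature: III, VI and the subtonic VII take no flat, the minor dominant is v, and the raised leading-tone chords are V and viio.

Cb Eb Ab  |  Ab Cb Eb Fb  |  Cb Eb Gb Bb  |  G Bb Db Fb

i6 - VI65 - III7 - viio7

Cb-Eb-Ab: root Ab is the tonic; minor triad there is i6.
Ab-Cb-Eb-Fb has root Fb, degree 6 in Ab minor, so VI65.
Cb-Eb-Gb-Bb has root Cb, degree 3 in Ab minor, so III7.
G-Bb-Db-Fb: fully diminished seventh chord on G = scale degree 7 → viio7.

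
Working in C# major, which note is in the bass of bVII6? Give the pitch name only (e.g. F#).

D#

bVII in C# major has root B; the chord is B-D#-F#.
The figure 6 means first inversion — the third is in the bass.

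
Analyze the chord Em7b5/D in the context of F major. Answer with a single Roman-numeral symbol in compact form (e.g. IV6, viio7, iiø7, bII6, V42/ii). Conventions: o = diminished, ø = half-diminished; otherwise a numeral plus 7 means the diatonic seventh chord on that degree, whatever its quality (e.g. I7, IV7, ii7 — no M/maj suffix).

viiø42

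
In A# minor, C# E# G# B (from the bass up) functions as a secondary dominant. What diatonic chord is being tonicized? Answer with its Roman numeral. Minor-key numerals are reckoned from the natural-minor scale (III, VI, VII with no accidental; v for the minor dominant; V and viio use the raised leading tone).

The chord is a dominant seventh chord on C#.
A dominant resolves down a perfect fifth: C# → F#. In A# minor, F# is scale degree 6, i.e. VI.

VI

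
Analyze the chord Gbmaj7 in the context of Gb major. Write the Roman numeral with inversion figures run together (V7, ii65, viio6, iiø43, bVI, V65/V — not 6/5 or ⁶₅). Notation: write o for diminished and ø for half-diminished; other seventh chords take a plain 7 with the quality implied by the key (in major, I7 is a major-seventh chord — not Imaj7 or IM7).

I7

The pitches Gb-Bb-Db-F form a major seventh chord rooted on Gb.
Gb is scale degree 1 in Gb major, and a major seventh chord on that degree is written I7.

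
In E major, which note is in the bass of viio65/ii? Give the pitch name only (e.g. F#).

The applied chord viio65/ii is rooted on E#: E#-G#-B-D.
The figure 65 means first inversion — the third is in the bass.

G#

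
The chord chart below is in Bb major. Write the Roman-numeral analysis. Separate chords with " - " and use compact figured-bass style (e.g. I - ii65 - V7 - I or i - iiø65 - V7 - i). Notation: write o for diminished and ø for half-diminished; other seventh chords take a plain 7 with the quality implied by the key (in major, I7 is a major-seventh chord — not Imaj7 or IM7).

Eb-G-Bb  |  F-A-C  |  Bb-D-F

IV - V - I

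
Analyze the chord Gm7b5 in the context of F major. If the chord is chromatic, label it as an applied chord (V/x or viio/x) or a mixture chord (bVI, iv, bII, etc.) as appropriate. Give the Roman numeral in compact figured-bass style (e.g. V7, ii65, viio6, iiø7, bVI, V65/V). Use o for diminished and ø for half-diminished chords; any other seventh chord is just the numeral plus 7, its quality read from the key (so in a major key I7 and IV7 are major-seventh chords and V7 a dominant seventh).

iiø7

The pitches G-Bb-Db-F form a half-diminished seventh chord rooted on G.
G is the second degree of F major. This is the half-diminished supertonic seventh, borrowed from the parallel minor.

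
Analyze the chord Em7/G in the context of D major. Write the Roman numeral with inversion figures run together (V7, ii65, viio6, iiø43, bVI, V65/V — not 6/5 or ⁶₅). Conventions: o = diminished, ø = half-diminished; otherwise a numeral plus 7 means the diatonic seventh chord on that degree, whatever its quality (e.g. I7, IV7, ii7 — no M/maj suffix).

ii65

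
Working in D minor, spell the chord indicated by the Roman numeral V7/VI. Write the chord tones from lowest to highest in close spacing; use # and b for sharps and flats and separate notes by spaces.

F A C Eb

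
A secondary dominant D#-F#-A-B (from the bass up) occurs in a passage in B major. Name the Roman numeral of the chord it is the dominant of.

IV

The chord is a dominant seventh chord on B.
A dominant resolves down a perfect fifth: B → E. In B major, E is scale degree 4, i.e. IV.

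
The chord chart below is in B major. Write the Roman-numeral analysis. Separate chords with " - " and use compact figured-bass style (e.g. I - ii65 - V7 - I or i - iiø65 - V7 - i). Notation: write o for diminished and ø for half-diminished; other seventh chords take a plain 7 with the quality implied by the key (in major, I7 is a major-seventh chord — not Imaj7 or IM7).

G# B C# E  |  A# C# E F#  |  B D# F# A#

ii43 - V65 - I7

G#-B-C#-E has root C#, degree 2 in B major, so ii43.
A#-C#-E-F#: dominant seventh chord on F# = scale degree 5 → V65.
B-D#-F#-A#: root B is the tonic; major seventh chord there is I7.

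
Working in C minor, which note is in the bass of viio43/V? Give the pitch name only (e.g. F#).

C

The applied chord viio43/V is rooted on F#: F#-A-C-Eb.
The figure 43 means second inversion — the fifth is in the bass.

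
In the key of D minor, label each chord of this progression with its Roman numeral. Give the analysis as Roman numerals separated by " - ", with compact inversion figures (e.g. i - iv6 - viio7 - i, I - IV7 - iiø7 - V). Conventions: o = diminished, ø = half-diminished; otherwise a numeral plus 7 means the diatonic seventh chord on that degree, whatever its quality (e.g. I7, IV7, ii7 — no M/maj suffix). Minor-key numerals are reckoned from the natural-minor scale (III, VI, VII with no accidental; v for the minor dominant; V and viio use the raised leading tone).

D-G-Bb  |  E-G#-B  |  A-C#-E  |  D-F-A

iv64 - V/V - V - i

D-G-Bb has root G, degree 4 in D minor, so iv64.
E-G#-B: chromatic; E is V of V, so V/V.
A-C#-E has root A, degree 5 in D minor, so V.
D-F-A: root D is the tonic; minor triad there is i.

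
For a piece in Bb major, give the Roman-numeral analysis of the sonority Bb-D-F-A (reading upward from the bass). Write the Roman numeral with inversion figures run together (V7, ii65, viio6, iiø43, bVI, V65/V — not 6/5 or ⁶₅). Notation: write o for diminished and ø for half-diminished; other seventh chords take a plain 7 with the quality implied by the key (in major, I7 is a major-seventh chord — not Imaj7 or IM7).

I7

The pitches Bb-D-F-A form a major seventh chord rooted on Bb.
Bb is scale degree 1 in Bb major, and a major seventh chord on that degree is written I7.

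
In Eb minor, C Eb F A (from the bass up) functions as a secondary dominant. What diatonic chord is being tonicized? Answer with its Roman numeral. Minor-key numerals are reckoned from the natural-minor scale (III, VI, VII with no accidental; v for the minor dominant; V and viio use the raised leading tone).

V

The chord is a dominant seventh chord on F.
A dominant resolves down a perfect fifth: F → Bb. In Eb minor, Bb is scale degree 5, i.e. V.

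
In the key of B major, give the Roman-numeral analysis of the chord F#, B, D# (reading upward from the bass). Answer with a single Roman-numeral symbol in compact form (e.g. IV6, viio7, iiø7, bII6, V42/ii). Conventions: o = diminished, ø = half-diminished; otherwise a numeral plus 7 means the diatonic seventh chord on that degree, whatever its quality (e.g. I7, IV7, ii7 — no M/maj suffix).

The pitches B-D#-F# form a major triad rooted on B.
In B major, B is the tonic; the diatonic major triad there is I.
With F# in the bass the chord is in second inversion, so the figured bass is 64.

I64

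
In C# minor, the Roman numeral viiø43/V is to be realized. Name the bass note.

The applied chord viiø43/V is rooted on F##: F##-A#-C#-E#.
The figure 43 means second inversion — the fifth is in the bass.

C#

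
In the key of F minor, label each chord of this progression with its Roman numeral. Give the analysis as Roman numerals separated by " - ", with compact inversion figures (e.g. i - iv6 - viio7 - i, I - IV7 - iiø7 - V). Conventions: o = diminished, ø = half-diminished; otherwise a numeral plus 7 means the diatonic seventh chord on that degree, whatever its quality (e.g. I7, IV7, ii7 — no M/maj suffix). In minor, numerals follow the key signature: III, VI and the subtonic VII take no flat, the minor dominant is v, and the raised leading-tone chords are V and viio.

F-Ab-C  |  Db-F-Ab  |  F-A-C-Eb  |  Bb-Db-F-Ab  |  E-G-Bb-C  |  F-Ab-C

i - VI - V7/iv - iv7 - V65 - i

F-Ab-C: minor triad on F = scale degree 1 → i.
Db-F-Ab has root Db, degree 6 in F minor, so VI.
F-A-C-Eb is the secondary dominant of iv (dominant seventh chord on F): V7/iv.
Bb-Db-F-Ab: minor seventh chord on Bb = scale degree 4 → iv7.
E-G-Bb-C has root C, degree 5 in F minor, so V65.
F-Ab-C: minor triad on F = scale degree 1 → i.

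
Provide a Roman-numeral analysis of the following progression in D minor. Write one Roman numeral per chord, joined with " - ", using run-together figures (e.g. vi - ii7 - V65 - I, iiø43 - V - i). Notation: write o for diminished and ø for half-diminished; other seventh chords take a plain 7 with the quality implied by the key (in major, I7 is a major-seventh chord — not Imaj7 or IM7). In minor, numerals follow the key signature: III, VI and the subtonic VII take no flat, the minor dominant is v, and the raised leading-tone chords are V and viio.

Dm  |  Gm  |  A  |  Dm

i - iv - V - i

Dm: root D is the tonic; minor triad there is i.
Gm: root G is the subdominant; minor triad there is iv.
A: root A is the dominant; major triad there is V.
Dm: root D is the tonic; minor triad there is i.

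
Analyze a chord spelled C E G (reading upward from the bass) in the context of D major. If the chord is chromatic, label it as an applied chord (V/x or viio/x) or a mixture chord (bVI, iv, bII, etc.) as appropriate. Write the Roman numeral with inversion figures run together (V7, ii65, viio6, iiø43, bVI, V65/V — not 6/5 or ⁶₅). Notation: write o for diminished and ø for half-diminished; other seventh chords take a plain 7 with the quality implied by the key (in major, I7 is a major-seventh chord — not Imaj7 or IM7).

bVII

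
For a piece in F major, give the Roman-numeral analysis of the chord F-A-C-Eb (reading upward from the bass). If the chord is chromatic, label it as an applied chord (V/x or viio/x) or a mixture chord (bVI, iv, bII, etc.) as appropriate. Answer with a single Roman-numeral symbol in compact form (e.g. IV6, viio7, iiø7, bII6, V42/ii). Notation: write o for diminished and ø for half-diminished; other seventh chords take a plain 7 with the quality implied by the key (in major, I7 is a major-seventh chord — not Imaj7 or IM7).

The pitches F-A-C-Eb form a dominant seventh chord rooted on F.
F is not a diatonic chord root with this quality in F major, but it lies a perfect fifth above Bb (IV), so the chord functions as an applied dominant of IV.

V7/IV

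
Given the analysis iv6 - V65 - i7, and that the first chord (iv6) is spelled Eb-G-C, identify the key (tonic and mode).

The anchor chord is a minor triad on C, labeled iv6.
Counting down 3 scale steps from C places the tonic on G; a minor triad on degree 4 is diatonic only in minor.

G minor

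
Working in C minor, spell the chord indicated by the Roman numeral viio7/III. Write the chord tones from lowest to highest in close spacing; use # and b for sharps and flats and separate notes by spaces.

viio7/III is a secondary leading-tone chord. The target III is Eb in C minor; the applied chord is rooted a semitone below, on D.
Building a fully diminished seventh chord on D gives D-F-Ab-Cb.

D F Ab Cb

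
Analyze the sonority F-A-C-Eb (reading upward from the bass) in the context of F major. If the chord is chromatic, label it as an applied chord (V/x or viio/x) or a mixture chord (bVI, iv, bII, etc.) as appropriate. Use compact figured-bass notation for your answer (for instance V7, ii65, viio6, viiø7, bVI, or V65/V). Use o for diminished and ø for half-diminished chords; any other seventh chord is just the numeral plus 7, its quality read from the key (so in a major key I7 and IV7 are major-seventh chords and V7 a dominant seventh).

The pitches F-A-C-Eb form a dominant seventh chord rooted on F.
F is not a diatonic chord root with this quality in F major, but it lies a perfect fifth above Bb (IV), so the chord functions as an applied dominant of IV.

V7/IV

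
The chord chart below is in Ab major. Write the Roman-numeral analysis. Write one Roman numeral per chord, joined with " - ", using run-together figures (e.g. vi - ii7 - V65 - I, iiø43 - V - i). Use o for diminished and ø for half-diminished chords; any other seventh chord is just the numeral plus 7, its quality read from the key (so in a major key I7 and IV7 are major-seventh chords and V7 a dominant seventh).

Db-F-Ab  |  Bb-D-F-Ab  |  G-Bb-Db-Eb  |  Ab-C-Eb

IV - V7/V - V65 - I

Db-F-Ab: major triad on Db = scale degree 4 → IV.
Bb-D-F-Ab is the secondary dominant of V (dominant seventh chord on Bb): V7/V.
G-Bb-Db-Eb: dominant seventh chord on Eb = scale degree 5 → V65.
Ab-C-Eb: root Ab is the tonic; major triad there is I.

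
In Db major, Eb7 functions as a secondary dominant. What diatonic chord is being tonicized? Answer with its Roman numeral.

V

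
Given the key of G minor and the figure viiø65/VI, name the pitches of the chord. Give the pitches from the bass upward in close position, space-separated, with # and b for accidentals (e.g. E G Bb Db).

F Ab C D

viiø65/VI is a secondary leading-tone chord. The target VI is Eb in G minor; the applied chord is rooted a semitone below, on D.
Building a half-diminished seventh chord on D gives D-F-Ab-C.
The figured bass 65 indicates first inversion, placing the third (F) in the bass: F-Ab-C-D.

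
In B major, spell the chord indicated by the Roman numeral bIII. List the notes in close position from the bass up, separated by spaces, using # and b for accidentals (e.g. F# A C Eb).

Scale degree 3 in B major is D#; lowering it a half step gives D. bIII is a major triad on the lowered third degree, borrowed from the parallel minor.
So the chord is D-F#-A.

D F# A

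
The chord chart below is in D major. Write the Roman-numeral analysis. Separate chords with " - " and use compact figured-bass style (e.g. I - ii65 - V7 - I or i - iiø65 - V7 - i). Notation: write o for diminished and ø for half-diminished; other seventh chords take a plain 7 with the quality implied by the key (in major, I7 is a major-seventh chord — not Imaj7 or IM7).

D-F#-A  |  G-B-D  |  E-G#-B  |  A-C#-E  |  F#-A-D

I - IV - V/V - V - I6

D-F#-A: major triad on D = scale degree 1 → I.
G-B-D: root G is the subdominant; major triad there is IV.
E-G#-B is the secondary dominant of V (major triad on E): V/V.
A-C#-E has root A, degree 5 in D major, so V.
F#-A-D: major triad on D = scale degree 1 → I6.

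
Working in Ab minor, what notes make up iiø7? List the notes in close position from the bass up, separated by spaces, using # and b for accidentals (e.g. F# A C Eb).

Bb Db Fb Ab

The numeral's case and figure indicate a half-diminished seventh chord. In Ab minor its root, scale degree 2, is Bb.
That chord is spelled Bb-Db-Fb-Ab.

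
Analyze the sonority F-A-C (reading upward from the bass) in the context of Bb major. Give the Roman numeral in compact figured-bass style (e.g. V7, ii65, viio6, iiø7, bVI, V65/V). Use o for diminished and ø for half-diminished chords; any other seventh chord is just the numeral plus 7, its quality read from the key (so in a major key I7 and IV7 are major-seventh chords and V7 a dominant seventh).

Stacked in thirds the chord is F-A-C: a major triad on F.
In Bb major, F is the dominant; the diatonic major triad there is V.

V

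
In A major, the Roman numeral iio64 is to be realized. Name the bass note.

F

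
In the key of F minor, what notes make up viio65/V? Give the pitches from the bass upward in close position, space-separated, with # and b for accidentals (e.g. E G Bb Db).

The slash marks an applied leading-tone chord: viio of V. In F minor, V is C, so the leading tone to it is B, a half step below.
Building a fully diminished seventh chord on B gives B-D-F-Ab.
The figured bass 65 indicates first inversion, placing the third (D) in the bass: D-F-Ab-B.

D F Ab B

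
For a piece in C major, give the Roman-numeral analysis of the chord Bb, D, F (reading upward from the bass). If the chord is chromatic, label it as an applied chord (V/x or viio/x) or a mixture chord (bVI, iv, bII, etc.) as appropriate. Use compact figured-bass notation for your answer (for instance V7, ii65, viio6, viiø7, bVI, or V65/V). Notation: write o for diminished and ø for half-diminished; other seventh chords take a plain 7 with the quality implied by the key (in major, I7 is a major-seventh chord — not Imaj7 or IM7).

bVII

The pitches Bb-D-F form a major triad rooted on Bb.
Bb is the lowered seventh degree of C major (diatonic 7 would be B). This is a major triad on the lowered seventh degree (the subtonic), borrowed from the parallel minor.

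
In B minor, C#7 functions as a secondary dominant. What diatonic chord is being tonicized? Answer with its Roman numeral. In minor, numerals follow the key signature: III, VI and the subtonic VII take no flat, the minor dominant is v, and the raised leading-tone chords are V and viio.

The chord is a dominant seventh chord on C#.
A dominant resolves down a perfect fifth: C# → F#. In B minor, F# is scale degree 5, i.e. V.

V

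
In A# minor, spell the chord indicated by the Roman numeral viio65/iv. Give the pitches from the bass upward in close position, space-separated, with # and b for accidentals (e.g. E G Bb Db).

E# G# B C##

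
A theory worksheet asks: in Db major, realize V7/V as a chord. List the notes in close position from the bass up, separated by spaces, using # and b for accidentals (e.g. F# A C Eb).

Eb G Bb Db

The slash means an applied dominant: we want the dominant of V. In Db major, V is Ab major, and its dominant is built on Eb.
Building a dominant seventh chord on Eb gives Eb-G-Bb-Db.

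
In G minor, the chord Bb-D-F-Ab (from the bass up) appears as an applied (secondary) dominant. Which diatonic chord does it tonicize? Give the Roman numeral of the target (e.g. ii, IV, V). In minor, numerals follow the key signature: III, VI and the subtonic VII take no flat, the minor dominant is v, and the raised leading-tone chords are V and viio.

The chord is a dominant seventh chord on Bb.
A dominant resolves down a perfect fifth: Bb → Eb. In G minor, Eb is scale degree 6, i.e. VI.

VI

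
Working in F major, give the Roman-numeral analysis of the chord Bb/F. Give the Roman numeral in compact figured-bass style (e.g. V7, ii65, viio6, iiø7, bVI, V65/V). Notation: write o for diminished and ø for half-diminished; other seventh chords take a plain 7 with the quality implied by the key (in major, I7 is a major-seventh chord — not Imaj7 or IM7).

Stacked in thirds the chord is Bb-D-F: a major triad on Bb.
In F major, Bb is the subdominant; the diatonic major triad there is IV.
With F in the bass the chord is in second inversion, so the figured bass is 64.

IV64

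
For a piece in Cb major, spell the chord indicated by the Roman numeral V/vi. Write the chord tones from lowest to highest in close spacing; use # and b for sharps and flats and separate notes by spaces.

V/vi is a secondary dominant — the dominant triad of vi. vi in Cb major is Ab, so the applied chord's root is Eb, a perfect fifth above.
Building a major triad on Eb gives Eb-G-Bb.

Eb G Bb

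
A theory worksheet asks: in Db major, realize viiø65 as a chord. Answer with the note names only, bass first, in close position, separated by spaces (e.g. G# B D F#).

In Db major, the seventh degree is C, and the diatonic chord built there is a half-diminished seventh chord.
That chord is spelled C-Eb-Gb-Bb.
With the 65 figure the chord is in first inversion; from the bass Eb upward in close position it reads Eb-Gb-Bb-C.

Eb Gb Bb C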